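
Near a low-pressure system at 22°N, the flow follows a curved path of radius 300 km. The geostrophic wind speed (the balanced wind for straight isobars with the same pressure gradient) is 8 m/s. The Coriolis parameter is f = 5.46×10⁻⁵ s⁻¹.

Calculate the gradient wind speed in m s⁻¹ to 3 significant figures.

5.89 m s⁻¹

Around a low, centrifugal force acts outward with Coriolis, so pressure-gradient force balances both:
(1/ρ)|∂P/∂n| = fV + V²/R  →  V² + fR·V − fR·V_g = 0
With fR = 5.46×10⁻⁵ × 300×10³ m = 16.4 m/s:
V = [−fR + √((fR)² + 4 fR V_g)]/2 = [−16.4 + √(16.4² + 4×16.4×8)]/2 = 5.89 m/s
Subgeostrophic (V < V_g = 8 m/s), as expected around a low.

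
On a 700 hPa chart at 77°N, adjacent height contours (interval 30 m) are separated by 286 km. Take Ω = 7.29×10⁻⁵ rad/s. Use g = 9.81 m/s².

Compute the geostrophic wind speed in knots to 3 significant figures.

14.1 knots

Coriolis parameter at 77°N:
f = 2Ω sin φ = 2 × 7.29×10⁻⁵ × sin 77° = 1.42×10⁻⁴ s⁻¹
Height gradient: |∂Z/∂n| = 30 m / 286000 m = 1.05×10⁻⁴
On a pressure surface, geostrophic balance gives V_g = (g/f)|∂Z/∂n|:
V_g = 9.81 × 1.05×10⁻⁴ / 1.42×10⁻⁴ = 7.24 m/s
Converting: 7.24 m/s × 1.944 = 14.1 knots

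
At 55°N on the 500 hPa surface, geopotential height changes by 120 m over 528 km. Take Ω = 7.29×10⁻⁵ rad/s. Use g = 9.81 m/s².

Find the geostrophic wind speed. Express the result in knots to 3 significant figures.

36.3 knots

Coriolis parameter at 55°N:
f = 2Ω sin φ = 2 × 7.29×10⁻⁵ × sin 55° = 1.19×10⁻⁴ s⁻¹
Height gradient: |∂Z/∂n| = 120 m / 528000 m = 2.27×10⁻⁴
On a pressure surface, geostrophic balance gives V_g = (g/f)|∂Z/∂n|:
V_g = 9.81 × 2.27×10⁻⁴ / 1.19×10⁻⁴ = 18.7 m/s
Converting: 18.7 m/s × 1.944 = 36.3 knots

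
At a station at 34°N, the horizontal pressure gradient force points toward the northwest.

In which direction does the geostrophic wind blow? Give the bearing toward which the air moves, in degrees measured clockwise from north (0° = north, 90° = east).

045°

The pressure-gradient force points toward the northwest (bearing 315°).
Geostrophic balance: in the Northern Hemisphere the Coriolis force deflects motion to the right, so the geostrophic wind blows 90° to the right of the pressure-gradient force (low pressure on the left).
Rotating 315° by 90° clockwise gives 045° — the wind blows toward the northeast.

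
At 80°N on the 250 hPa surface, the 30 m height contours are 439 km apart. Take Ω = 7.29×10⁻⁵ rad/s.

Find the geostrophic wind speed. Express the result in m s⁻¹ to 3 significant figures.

4.67 m s⁻¹

Coriolis parameter at 80°N:
f = 2Ω sin φ = 2 × 7.29×10⁻⁵ × sin 80° = 1.44×10⁻⁴ s⁻¹
Height gradient: |∂Z/∂n| = 30 m / 439000 m = 6.83×10⁻⁵
On a pressure surface, geostrophic balance gives V_g = (g/f)|∂Z/∂n|:
V_g = 9.81 × 6.83×10⁻⁵ / 1.44×10⁻⁴ = 4.67 m/s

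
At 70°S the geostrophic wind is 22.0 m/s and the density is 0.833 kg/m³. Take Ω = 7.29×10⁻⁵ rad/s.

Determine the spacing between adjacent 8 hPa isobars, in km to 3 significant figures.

319 km

Coriolis parameter at 70°S:
f = 2Ω sin φ = 2 × 7.29×10⁻⁵ × sin 70° = 1.37×10⁻⁴ s⁻¹
Geostrophic balance rearranged: |∂P/∂n| = f ρ V_g
|∂P/∂n| = 1.37×10⁻⁴ × 0.833 × 22.0 = 2.51×10⁻³ Pa/m
Isobar spacing: Δn = ΔP/|∂P/∂n| = 800 Pa / 2.51×10⁻³ Pa/m = 318624 m ≈ 319 km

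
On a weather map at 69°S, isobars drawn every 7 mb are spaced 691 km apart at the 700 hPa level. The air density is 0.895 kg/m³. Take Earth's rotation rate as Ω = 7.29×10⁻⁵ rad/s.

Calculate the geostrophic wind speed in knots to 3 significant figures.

16.2 knots

Coriolis parameter at 69°S:
f = 2Ω sin φ = 2 × 7.29×10⁻⁵ × sin 69° = 1.36×10⁻⁴ s⁻¹
Pressure gradient: |∂P/∂n| = 700 Pa / 691000 m = 1.01×10⁻³ Pa/m
Geostrophic balance (pressure-gradient force = Coriolis force):
V_g = (1/(fρ)) |∂P/∂n| = 1.01×10⁻³ / (1.36×10⁻⁴ × 0.895) = 8.32 m/s
Converting: 8.32 m/s × 1.944 = 16.2 knots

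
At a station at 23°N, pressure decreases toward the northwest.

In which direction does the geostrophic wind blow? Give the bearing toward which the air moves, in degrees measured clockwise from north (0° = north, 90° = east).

The pressure-gradient force points toward the northwest (bearing 315°).
Geostrophic balance: in the Northern Hemisphere the Coriolis force deflects motion to the right, so the geostrophic wind blows 90° to the right of the pressure-gradient force (low pressure on the left).
Rotating 315° by 90° clockwise gives 045° — the wind blows toward the northeast.

045°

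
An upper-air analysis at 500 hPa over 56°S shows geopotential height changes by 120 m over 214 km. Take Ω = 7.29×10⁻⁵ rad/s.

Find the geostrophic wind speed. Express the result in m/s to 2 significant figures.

Coriolis parameter at 56°S:
f = 2Ω sin φ = 2 × 7.29×10⁻⁵ × sin 56° = 1.21×10⁻⁴ s⁻¹
Height gradient: |∂Z/∂n| = 120 m / 214000 m = 5.61×10⁻⁴
On a pressure surface, geostrophic balance gives V_g = (g/f)|∂Z/∂n|:
V_g = 9.81 × 5.61×10⁻⁴ / 1.21×10⁻⁴ = 45.5 m/s

46 m/s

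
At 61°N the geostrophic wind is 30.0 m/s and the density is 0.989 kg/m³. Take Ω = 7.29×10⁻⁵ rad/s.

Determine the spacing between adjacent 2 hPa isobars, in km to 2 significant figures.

Coriolis parameter at 61°N:
f = 2Ω sin φ = 2 × 7.29×10⁻⁵ × sin 61° = 1.28×10⁻⁴ s⁻¹
Geostrophic balance rearranged: |∂P/∂n| = f ρ V_g
|∂P/∂n| = 1.28×10⁻⁴ × 0.989 × 30.0 = 3.78×10⁻³ Pa/m
Isobar spacing: Δn = ΔP/|∂P/∂n| = 200 Pa / 3.78×10⁻³ Pa/m = 52861 m ≈ 53 km

53 km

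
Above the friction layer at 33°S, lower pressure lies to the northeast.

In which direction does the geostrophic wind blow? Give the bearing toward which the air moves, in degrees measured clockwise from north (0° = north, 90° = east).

The pressure-gradient force points toward the northeast (bearing 045°).
Geostrophic balance: in the Southern Hemisphere the Coriolis force deflects motion to the left, so the geostrophic wind blows 90° to the left of the pressure-gradient force (low pressure on the right).
Rotating 045° by 90° counterclockwise gives 315° — the wind blows toward the northwest.

315°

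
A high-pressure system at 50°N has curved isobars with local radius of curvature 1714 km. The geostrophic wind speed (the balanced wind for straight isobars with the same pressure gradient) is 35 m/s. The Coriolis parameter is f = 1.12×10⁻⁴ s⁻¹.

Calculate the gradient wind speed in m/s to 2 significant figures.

46 m/s

Around a high, pressure-gradient force acts outward with centrifugal, so Coriolis balances both:
fV = (1/ρ)|∂P/∂n| + V²/R  →  V² − fR·V + fR·V_g = 0
With fR = 1.12×10⁻⁴ × 1714×10³ m = 192 m/s:
V = [fR − √((fR)² − 4 fR V_g)]/2 = [192 − √(192² − 4×192×35)]/2 = 46 m/s
Supergeostrophic (V > V_g = 35 m/s), as expected around a high.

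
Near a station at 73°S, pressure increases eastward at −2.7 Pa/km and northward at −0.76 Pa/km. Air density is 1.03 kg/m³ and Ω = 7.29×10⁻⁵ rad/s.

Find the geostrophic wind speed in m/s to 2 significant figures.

20 m/s

Coriolis parameter at 73°S:
f = 2Ω sin φ = 2 × 7.29×10⁻⁵ × sin 73° = 1.39×10⁻⁴ s⁻¹
In the Southern Hemisphere f is negative: f = −1.39×10⁻⁴ s⁻¹.
Component geostrophic relations (x east, y north):
u_g = −(1/(fρ)) ∂P/∂y,  v_g = (1/(fρ)) ∂P/∂x
u_g = −(−0.76×10⁻³)/(−1.39×10⁻⁴ × 1.03) = −5.29 m/s;  v_g = (−2.7×10⁻³)/(−1.39×10⁻⁴ × 1.03) = 18.8 m/s
|V_g| = √(u_g² + v_g²) = 19.5 m/s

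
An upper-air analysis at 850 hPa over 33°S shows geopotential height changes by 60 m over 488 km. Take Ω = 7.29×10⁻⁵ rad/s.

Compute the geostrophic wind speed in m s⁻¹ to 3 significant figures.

Coriolis parameter at 33°S:
f = 2Ω sin φ = 2 × 7.29×10⁻⁵ × sin 33° = 7.94×10⁻⁵ s⁻¹
Height gradient: |∂Z/∂n| = 60 m / 488000 m = 1.23×10⁻⁴
On a pressure surface, geostrophic balance gives V_g = (g/f)|∂Z/∂n|:
V_g = 9.81 × 1.23×10⁻⁴ / 7.94×10⁻⁵ = 15.2 m/s

15.2 m s⁻¹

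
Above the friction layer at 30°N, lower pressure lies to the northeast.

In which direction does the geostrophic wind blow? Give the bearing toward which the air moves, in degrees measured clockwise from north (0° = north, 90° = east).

The pressure-gradient force points toward the northeast (bearing 045°).
Geostrophic balance: in the Northern Hemisphere the Coriolis force deflects motion to the right, so the geostrophic wind blows 90° to the right of the pressure-gradient force (low pressure on the left).
Rotating 045° by 90° clockwise gives 135° — the wind blows toward the southeast.

135°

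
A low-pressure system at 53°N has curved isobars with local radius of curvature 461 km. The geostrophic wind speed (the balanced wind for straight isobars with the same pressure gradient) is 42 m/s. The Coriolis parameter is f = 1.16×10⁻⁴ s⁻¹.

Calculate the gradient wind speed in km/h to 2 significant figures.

Around a low, centrifugal force acts outward with Coriolis, so pressure-gradient force balances both:
(1/ρ)|∂P/∂n| = fV + V²/R  →  V² + fR·V − fR·V_g = 0
With fR = 1.16×10⁻⁴ × 461×10³ m = 53.5 m/s:
V = [−fR + √((fR)² + 4 fR V_g)]/2 = [−53.5 + √(53.5² + 4×53.5×42)]/2 = 27.7 m/s
Subgeostrophic (V < V_g = 42 m/s), as expected around a low.
Converting: 27.7 m/s × 3.6 = 100 km/h

100 km/h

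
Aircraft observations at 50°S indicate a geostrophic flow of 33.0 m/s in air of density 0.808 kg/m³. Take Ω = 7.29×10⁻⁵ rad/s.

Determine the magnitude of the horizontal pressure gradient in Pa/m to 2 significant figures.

Coriolis parameter at 50°S:
f = 2Ω sin φ = 2 × 7.29×10⁻⁵ × sin 50° = 1.12×10⁻⁴ s⁻¹
Geostrophic balance rearranged: |∂P/∂n| = f ρ V_g
|∂P/∂n| = 1.12×10⁻⁴ × 0.808 × 33.0 = 2.98×10⁻³ Pa/m

3.0×10⁻³ Pa/m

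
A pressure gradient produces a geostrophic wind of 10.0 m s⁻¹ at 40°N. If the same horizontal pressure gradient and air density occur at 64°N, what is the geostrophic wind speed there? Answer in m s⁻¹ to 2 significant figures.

With the same pressure gradient and density, V_g ∝ 1/f ∝ 1/sin φ.
V₂ = V₁ · sin φ₁ / sin φ₂ = 10.0 × sin 40° / sin 64°
V₂ = 10.0 × 0.6428/0.8988 = 7.2 m s⁻¹

7.2 m s⁻¹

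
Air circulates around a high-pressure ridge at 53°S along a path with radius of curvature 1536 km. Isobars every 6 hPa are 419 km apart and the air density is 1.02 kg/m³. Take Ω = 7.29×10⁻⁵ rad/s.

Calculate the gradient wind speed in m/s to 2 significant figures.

Coriolis parameter at 53°S:
f = 2Ω sin φ = 2 × 7.29×10⁻⁵ × sin 53° = 1.16×10⁻⁴ s⁻¹
Pressure gradient: |∂P/∂n| = 600 Pa / 419000 m = 1.43×10⁻³ Pa/m
Geostrophic speed: V_g = |∂P/∂n|/(fρ) = 1.43×10⁻³/(1.16×10⁻⁴ × 1.02) = 12.1 m/s
Around a high, pressure-gradient force acts outward with centrifugal, so Coriolis balances both:
fV = (1/ρ)|∂P/∂n| + V²/R  →  V² − fR·V + fR·V_g = 0
With fR = 1.16×10⁻⁴ × 1536×10³ m = 179 m/s:
V = [fR − √((fR)² − 4 fR V_g)]/2 = [179 − √(179² − 4×179×12.1)]/2 = 13 m/s
Supergeostrophic (V > V_g = 12.1 m/s), as expected around a high.

13 m/s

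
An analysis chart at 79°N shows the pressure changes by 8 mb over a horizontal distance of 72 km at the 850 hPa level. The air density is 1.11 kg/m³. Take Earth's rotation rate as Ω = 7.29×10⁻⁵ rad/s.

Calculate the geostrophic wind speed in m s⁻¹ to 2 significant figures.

Coriolis parameter at 79°N:
f = 2Ω sin φ = 2 × 7.29×10⁻⁵ × sin 79° = 1.43×10⁻⁴ s⁻¹
Pressure gradient: |∂P/∂n| = 800 Pa / 72000 m = 1.11×10⁻² Pa/m
Geostrophic balance (pressure-gradient force = Coriolis force):
V_g = (1/(fρ)) |∂P/∂n| = 1.11×10⁻² / (1.43×10⁻⁴ × 1.11) = 69.9 m/s

70 m s⁻¹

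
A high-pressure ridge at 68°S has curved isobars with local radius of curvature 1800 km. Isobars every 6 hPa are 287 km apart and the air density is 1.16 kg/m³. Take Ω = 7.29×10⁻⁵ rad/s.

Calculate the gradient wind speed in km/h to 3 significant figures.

Coriolis parameter at 68°S:
f = 2Ω sin φ = 2 × 7.29×10⁻⁵ × sin 68° = 1.35×10⁻⁴ s⁻¹
Pressure gradient: |∂P/∂n| = 600 Pa / 287000 m = 2.09×10⁻³ Pa/m
Geostrophic speed: V_g = |∂P/∂n|/(fρ) = 2.09×10⁻³/(1.35×10⁻⁴ × 1.16) = 13.3 m/s
Around a high, pressure-gradient force acts outward with centrifugal, so Coriolis balances both:
fV = (1/ρ)|∂P/∂n| + V²/R  →  V² − fR·V + fR·V_g = 0
With fR = 1.35×10⁻⁴ × 1800×10³ m = 243 m/s:
V = [fR − √((fR)² − 4 fR V_g)]/2 = [243 − √(243² − 4×243×13.3)]/2 = 14.2 m/s
Supergeostrophic (V > V_g = 13.3 m/s), as expected around a high.
Converting: 14.2 m/s × 3.6 = 51.0 km/h

51.0 km/h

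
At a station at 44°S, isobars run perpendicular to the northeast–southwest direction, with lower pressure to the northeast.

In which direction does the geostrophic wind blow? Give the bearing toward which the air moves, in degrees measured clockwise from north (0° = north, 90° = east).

315°

The pressure-gradient force points toward the northeast (bearing 045°).
Geostrophic balance: in the Southern Hemisphere the Coriolis force deflects motion to the left, so the geostrophic wind blows 90° to the left of the pressure-gradient force (low pressure on the right).
Rotating 045° by 90° counterclockwise gives 315° — the wind blows toward the northwest.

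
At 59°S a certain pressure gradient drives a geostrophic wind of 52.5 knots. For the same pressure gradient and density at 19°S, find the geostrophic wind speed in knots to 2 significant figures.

With the same pressure gradient and density, V_g ∝ 1/f ∝ 1/sin φ.
V₂ = V₁ · sin φ₁ / sin φ₂ = 52.5 × sin 59° / sin 19°
V₂ = 52.5 × 0.8572/0.3256 = 140 knots

140 knots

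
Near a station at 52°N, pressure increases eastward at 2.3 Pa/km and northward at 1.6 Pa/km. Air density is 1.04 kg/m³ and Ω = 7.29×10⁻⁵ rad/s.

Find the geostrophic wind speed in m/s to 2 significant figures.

23 m/s

Coriolis parameter at 52°N:
f = 2Ω sin φ = 2 × 7.29×10⁻⁵ × sin 52° = 1.15×10⁻⁴ s⁻¹
Component geostrophic relations (x east, y north):
u_g = −(1/(fρ)) ∂P/∂y,  v_g = (1/(fρ)) ∂P/∂x
u_g = −(1.6×10⁻³)/(1.15×10⁻⁴ × 1.04) = −13.4 m/s;  v_g = (2.3×10⁻³)/(1.15×10⁻⁴ × 1.04) = 19.2 m/s
|V_g| = √(u_g² + v_g²) = 23.4 m/s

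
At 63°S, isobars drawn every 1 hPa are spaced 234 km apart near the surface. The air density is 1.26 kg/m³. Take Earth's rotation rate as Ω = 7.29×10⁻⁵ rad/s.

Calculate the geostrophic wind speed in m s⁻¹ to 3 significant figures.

Coriolis parameter at 63°S:
f = 2Ω sin φ = 2 × 7.29×10⁻⁵ × sin 63° = 1.30×10⁻⁴ s⁻¹
Pressure gradient: |∂P/∂n| = 100 Pa / 234000 m = 4.27×10⁻⁴ Pa/m
Geostrophic balance (pressure-gradient force = Coriolis force):
V_g = (1/(fρ)) |∂P/∂n| = 4.27×10⁻⁴ / (1.30×10⁻⁴ × 1.26) = 2.61 m/s

2.61 m s⁻¹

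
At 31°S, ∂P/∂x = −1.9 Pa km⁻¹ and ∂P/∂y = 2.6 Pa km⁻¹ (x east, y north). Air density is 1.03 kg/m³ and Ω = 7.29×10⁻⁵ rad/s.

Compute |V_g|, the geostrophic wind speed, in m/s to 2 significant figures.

42 m/s

Coriolis parameter at 31°S:
f = 2Ω sin φ = 2 × 7.29×10⁻⁵ × sin 31° = 7.51×10⁻⁵ s⁻¹
In the Southern Hemisphere f is negative: f = −7.51×10⁻⁵ s⁻¹.
Component geostrophic relations (x east, y north):
u_g = −(1/(fρ)) ∂P/∂y,  v_g = (1/(fρ)) ∂P/∂x
u_g = −(2.6×10⁻³)/(−7.51×10⁻⁵ × 1.03) = 33.6 m/s;  v_g = (−1.9×10⁻³)/(−7.51×10⁻⁵ × 1.03) = 24.6 m/s
|V_g| = √(u_g² + v_g²) = 41.6 m/s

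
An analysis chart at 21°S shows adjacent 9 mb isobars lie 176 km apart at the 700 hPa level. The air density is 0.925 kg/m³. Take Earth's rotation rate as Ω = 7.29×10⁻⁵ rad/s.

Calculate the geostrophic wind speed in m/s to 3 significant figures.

106 m/s

Coriolis parameter at 21°S:
f = 2Ω sin φ = 2 × 7.29×10⁻⁵ × sin 21° = 5.23×10⁻⁵ s⁻¹
Pressure gradient: |∂P/∂n| = 900 Pa / 176000 m = 5.11×10⁻³ Pa/m
Geostrophic balance (pressure-gradient force = Coriolis force):
V_g = (1/(fρ)) |∂P/∂n| = 5.11×10⁻³ / (5.23×10⁻⁵ × 0.925) = 106 m/s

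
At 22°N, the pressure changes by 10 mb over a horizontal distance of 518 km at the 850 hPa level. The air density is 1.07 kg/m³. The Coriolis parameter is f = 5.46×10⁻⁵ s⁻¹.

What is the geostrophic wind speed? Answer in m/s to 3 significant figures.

33.0 m/s

Pressure gradient: |∂P/∂n| = 1000 Pa / 518000 m = 1.93×10⁻³ Pa/m
Geostrophic balance (pressure-gradient force = Coriolis force):
V_g = (1/(fρ)) |∂P/∂n| = 1.93×10⁻³ / (5.46×10⁻⁵ × 1.07) = 33.0 m/s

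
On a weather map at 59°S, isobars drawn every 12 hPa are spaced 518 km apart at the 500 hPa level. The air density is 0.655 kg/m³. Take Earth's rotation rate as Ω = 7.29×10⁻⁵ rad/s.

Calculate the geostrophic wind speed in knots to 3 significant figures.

55.0 knots

Coriolis parameter at 59°S:
f = 2Ω sin φ = 2 × 7.29×10⁻⁵ × sin 59° = 1.25×10⁻⁴ s⁻¹
Pressure gradient: |∂P/∂n| = 1200 Pa / 518000 m = 2.32×10⁻³ Pa/m
Geostrophic balance (pressure-gradient force = Coriolis force):
V_g = (1/(fρ)) |∂P/∂n| = 2.32×10⁻³ / (1.25×10⁻⁴ × 0.655) = 28.3 m/s
Converting: 28.3 m/s × 1.944 = 55.0 knots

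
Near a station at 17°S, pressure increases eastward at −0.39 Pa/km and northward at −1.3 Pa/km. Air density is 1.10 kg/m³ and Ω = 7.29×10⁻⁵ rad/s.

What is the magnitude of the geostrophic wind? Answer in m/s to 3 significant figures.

Coriolis parameter at 17°S:
f = 2Ω sin φ = 2 × 7.29×10⁻⁵ × sin 17° = 4.26×10⁻⁵ s⁻¹
In the Southern Hemisphere f is negative: f = −4.26×10⁻⁵ s⁻¹.
Component geostrophic relations (x east, y north):
u_g = −(1/(fρ)) ∂P/∂y,  v_g = (1/(fρ)) ∂P/∂x
u_g = −(−1.3×10⁻³)/(−4.26×10⁻⁵ × 1.10) = −27.7 m/s;  v_g = (−0.39×10⁻³)/(−4.26×10⁻⁵ × 1.10) = 8.32 m/s
|V_g| = √(u_g² + v_g²) = 28.9 m/s

28.9 m/s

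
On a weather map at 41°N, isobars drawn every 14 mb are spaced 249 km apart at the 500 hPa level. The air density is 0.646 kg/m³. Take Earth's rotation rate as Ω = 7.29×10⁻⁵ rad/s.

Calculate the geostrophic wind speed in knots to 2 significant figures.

Coriolis parameter at 41°N:
f = 2Ω sin φ = 2 × 7.29×10⁻⁵ × sin 41° = 9.57×10⁻⁵ s⁻¹
Pressure gradient: |∂P/∂n| = 1400 Pa / 249000 m = 5.62×10⁻³ Pa/m
Geostrophic balance (pressure-gradient force = Coriolis force):
V_g = (1/(fρ)) |∂P/∂n| = 5.62×10⁻³ / (9.57×10⁻⁵ × 0.646) = 91.0 m/s
Converting: 91.0 m/s × 1.944 = 180 knots

180 knots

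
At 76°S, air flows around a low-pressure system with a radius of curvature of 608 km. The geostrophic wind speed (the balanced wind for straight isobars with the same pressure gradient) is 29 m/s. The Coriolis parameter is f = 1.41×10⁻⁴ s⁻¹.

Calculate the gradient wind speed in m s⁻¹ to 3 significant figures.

22.9 m s⁻¹

Around a low, centrifugal force acts outward with Coriolis, so pressure-gradient force balances both:
(1/ρ)|∂P/∂n| = fV + V²/R  →  V² + fR·V − fR·V_g = 0
With fR = 1.41×10⁻⁴ × 608×10³ m = 85.7 m/s:
V = [−fR + √((fR)² + 4 fR V_g)]/2 = [−85.7 + √(85.7² + 4×85.7×29)]/2 = 22.9 m/s
Subgeostrophic (V < V_g = 29 m/s), as expected around a low.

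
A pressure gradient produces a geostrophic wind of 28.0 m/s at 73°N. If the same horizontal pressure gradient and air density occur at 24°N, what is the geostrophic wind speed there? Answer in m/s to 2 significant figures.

With the same pressure gradient and density, V_g ∝ 1/f ∝ 1/sin φ.
V₂ = V₁ · sin φ₁ / sin φ₂ = 28.0 × sin 73° / sin 24°
V₂ = 28.0 × 0.9563/0.4067 = 66 m/s

66 m/s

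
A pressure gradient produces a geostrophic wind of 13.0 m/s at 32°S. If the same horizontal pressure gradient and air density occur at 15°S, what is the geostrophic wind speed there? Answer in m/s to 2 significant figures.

With the same pressure gradient and density, V_g ∝ 1/f ∝ 1/sin φ.
V₂ = V₁ · sin φ₁ / sin φ₂ = 13.0 × sin 32° / sin 15°
V₂ = 13.0 × 0.5299/0.2588 = 27 m/s

27 m/s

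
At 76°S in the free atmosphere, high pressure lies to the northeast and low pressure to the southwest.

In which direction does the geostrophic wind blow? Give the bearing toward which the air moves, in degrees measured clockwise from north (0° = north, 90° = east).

135°

The pressure-gradient force points toward the southwest (bearing 225°).
Geostrophic balance: in the Southern Hemisphere the Coriolis force deflects motion to the left, so the geostrophic wind blows 90° to the left of the pressure-gradient force (low pressure on the right).
Rotating 225° by 90° counterclockwise gives 135° — the wind blows toward the southeast.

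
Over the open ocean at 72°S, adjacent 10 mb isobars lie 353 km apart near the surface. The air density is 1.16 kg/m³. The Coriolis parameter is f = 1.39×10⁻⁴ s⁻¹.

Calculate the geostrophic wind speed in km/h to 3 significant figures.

63.2 km/h

Pressure gradient: |∂P/∂n| = 1000 Pa / 353000 m = 2.83×10⁻³ Pa/m
Geostrophic balance (pressure-gradient force = Coriolis force):
V_g = (1/(fρ)) |∂P/∂n| = 2.83×10⁻³ / (1.39×10⁻⁴ × 1.16) = 17.6 m/s
Converting: 17.6 m/s × 3.6 = 63.2 km/h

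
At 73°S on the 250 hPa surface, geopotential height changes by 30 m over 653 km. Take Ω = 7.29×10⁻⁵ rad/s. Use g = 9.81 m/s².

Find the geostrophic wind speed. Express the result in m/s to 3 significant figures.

3.23 m/s

Coriolis parameter at 73°S:
f = 2Ω sin φ = 2 × 7.29×10⁻⁵ × sin 73° = 1.39×10⁻⁴ s⁻¹
Height gradient: |∂Z/∂n| = 30 m / 653000 m = 4.59×10⁻⁵
On a pressure surface, geostrophic balance gives V_g = (g/f)|∂Z/∂n|:
V_g = 9.81 × 4.59×10⁻⁵ / 1.39×10⁻⁴ = 3.23 m/s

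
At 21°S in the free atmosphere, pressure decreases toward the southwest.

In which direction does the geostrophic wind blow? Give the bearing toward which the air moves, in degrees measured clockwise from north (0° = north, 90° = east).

135°

The pressure-gradient force points toward the southwest (bearing 225°).
Geostrophic balance: in the Southern Hemisphere the Coriolis force deflects motion to the left, so the geostrophic wind blows 90° to the left of the pressure-gradient force (low pressure on the right).
Rotating 225° by 90° counterclockwise gives 135° — the wind blows toward the southeast.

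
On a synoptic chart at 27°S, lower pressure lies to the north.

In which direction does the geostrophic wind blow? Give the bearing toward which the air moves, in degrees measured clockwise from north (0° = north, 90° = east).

270°

The pressure-gradient force points toward the north (bearing 000°).
Geostrophic balance: in the Southern Hemisphere the Coriolis force deflects motion to the left, so the geostrophic wind blows 90° to the left of the pressure-gradient force (low pressure on the right).
Rotating 000° by 90° counterclockwise gives 270° — the wind blows toward the west.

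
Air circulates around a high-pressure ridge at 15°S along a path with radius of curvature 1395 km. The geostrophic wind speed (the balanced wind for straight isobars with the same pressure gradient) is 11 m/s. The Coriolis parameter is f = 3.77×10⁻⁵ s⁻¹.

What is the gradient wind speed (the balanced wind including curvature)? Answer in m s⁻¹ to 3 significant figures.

Around a high, pressure-gradient force acts outward with centrifugal, so Coriolis balances both:
fV = (1/ρ)|∂P/∂n| + V²/R  →  V² − fR·V + fR·V_g = 0
With fR = 3.77×10⁻⁵ × 1395×10³ m = 52.6 m/s:
V = [fR − √((fR)² − 4 fR V_g)]/2 = [52.6 − √(52.6² − 4×52.6×11)]/2 = 15.7 m/s
Supergeostrophic (V > V_g = 11 m/s), as expected around a high.

15.7 m s⁻¹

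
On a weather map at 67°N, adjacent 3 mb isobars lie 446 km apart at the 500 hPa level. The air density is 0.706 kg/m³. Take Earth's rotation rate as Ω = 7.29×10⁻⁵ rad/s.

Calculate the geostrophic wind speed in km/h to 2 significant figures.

26 km/h

Coriolis parameter at 67°N:
f = 2Ω sin φ = 2 × 7.29×10⁻⁵ × sin 67° = 1.34×10⁻⁴ s⁻¹
Pressure gradient: |∂P/∂n| = 300 Pa / 446000 m = 6.73×10⁻⁴ Pa/m
Geostrophic balance (pressure-gradient force = Coriolis force):
V_g = (1/(fρ)) |∂P/∂n| = 6.73×10⁻⁴ / (1.34×10⁻⁴ × 0.706) = 7.10 m/s
Converting: 7.10 m/s × 3.6 = 26 km/h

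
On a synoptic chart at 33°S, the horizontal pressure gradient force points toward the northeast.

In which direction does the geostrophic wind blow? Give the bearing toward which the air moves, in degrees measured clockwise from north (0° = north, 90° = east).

315°

The pressure-gradient force points toward the northeast (bearing 045°).
Geostrophic balance: in the Southern Hemisphere the Coriolis force deflects motion to the left, so the geostrophic wind blows 90° to the left of the pressure-gradient force (low pressure on the right).
Rotating 045° by 90° counterclockwise gives 315° — the wind blows toward the northwest.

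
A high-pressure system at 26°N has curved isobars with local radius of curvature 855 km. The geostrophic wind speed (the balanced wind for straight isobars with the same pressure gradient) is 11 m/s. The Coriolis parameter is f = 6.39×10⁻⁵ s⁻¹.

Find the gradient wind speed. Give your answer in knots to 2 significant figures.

30 knots

Around a high, pressure-gradient force acts outward with centrifugal, so Coriolis balances both:
fV = (1/ρ)|∂P/∂n| + V²/R  →  V² − fR·V + fR·V_g = 0
With fR = 6.39×10⁻⁵ × 855×10³ m = 54.6 m/s:
V = [fR − √((fR)² − 4 fR V_g)]/2 = [54.6 − √(54.6² − 4×54.6×11)]/2 = 15.3 m/s
Supergeostrophic (V > V_g = 11 m/s), as expected around a high.
Converting: 15.3 m/s × 1.944 = 30 knots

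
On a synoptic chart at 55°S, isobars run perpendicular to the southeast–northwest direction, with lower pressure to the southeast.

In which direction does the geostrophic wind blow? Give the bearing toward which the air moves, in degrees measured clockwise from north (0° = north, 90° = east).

045°

The pressure-gradient force points toward the southeast (bearing 135°).
Geostrophic balance: in the Southern Hemisphere the Coriolis force deflects motion to the left, so the geostrophic wind blows 90° to the left of the pressure-gradient force (low pressure on the right).
Rotating 135° by 90° counterclockwise gives 045° — the wind blows toward the northeast.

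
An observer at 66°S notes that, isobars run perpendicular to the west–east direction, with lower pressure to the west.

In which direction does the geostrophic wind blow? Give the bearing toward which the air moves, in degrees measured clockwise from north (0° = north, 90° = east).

180°

The pressure-gradient force points toward the west (bearing 270°).
Geostrophic balance: in the Southern Hemisphere the Coriolis force deflects motion to the left, so the geostrophic wind blows 90° to the left of the pressure-gradient force (low pressure on the right).
Rotating 270° by 90° counterclockwise gives 180° — the wind blows toward the south.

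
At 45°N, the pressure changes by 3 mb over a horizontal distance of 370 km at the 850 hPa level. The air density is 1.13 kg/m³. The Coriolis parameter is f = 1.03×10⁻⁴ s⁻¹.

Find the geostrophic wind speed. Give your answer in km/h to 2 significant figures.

25 km/h

Pressure gradient: |∂P/∂n| = 300 Pa / 370000 m = 8.11×10⁻⁴ Pa/m
Geostrophic balance (pressure-gradient force = Coriolis force):
V_g = (1/(fρ)) |∂P/∂n| = 8.11×10⁻⁴ / (1.03×10⁻⁴ × 1.13) = 6.97 m/s
Converting: 6.97 m/s × 3.6 = 25 km/h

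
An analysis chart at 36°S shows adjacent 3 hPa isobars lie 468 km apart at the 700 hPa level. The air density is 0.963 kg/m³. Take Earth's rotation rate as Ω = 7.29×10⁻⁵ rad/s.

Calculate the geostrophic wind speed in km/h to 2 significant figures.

Coriolis parameter at 36°S:
f = 2Ω sin φ = 2 × 7.29×10⁻⁵ × sin 36° = 8.57×10⁻⁵ s⁻¹
Pressure gradient: |∂P/∂n| = 300 Pa / 468000 m = 6.41×10⁻⁴ Pa/m
Geostrophic balance (pressure-gradient force = Coriolis force):
V_g = (1/(fρ)) |∂P/∂n| = 6.41×10⁻⁴ / (8.57×10⁻⁵ × 0.963) = 7.77 m/s
Converting: 7.77 m/s × 3.6 = 28 km/h

28 km/h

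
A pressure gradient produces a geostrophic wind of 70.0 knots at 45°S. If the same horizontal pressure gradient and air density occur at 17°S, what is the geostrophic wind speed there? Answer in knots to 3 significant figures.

169 knots

With the same pressure gradient and density, V_g ∝ 1/f ∝ 1/sin φ.
V₂ = V₁ · sin φ₁ / sin φ₂ = 70.0 × sin 45° / sin 17°
V₂ = 70.0 × 0.7071/0.2924 = 169 knots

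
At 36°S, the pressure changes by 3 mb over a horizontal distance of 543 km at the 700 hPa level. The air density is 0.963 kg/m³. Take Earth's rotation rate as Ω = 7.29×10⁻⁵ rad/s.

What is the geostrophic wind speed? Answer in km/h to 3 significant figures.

24.1 km/h

Coriolis parameter at 36°S:
f = 2Ω sin φ = 2 × 7.29×10⁻⁵ × sin 36° = 8.57×10⁻⁵ s⁻¹
Pressure gradient: |∂P/∂n| = 300 Pa / 543000 m = 5.52×10⁻⁴ Pa/m
Geostrophic balance (pressure-gradient force = Coriolis force):
V_g = (1/(fρ)) |∂P/∂n| = 5.52×10⁻⁴ / (8.57×10⁻⁵ × 0.963) = 6.69 m/s
Converting: 6.69 m/s × 3.6 = 24.1 km/h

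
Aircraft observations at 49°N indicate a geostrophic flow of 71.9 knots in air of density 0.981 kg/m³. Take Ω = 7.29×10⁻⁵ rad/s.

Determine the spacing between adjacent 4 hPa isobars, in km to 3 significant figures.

Coriolis parameter at 49°N:
f = 2Ω sin φ = 2 × 7.29×10⁻⁵ × sin 49° = 1.10×10⁻⁴ s⁻¹
Wind speed in SI: 71.9 knots = 37.0 m/s
Geostrophic balance rearranged: |∂P/∂n| = f ρ V_g
|∂P/∂n| = 1.10×10⁻⁴ × 0.981 × 37.0 = 3.99×10⁻³ Pa/m
Isobar spacing: Δn = ΔP/|∂P/∂n| = 400 Pa / 3.99×10⁻³ Pa/m = 100181 m ≈ 100 km

100 km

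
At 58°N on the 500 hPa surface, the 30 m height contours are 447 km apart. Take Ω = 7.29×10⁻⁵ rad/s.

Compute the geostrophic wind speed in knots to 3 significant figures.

Coriolis parameter at 58°N:
f = 2Ω sin φ = 2 × 7.29×10⁻⁵ × sin 58° = 1.24×10⁻⁴ s⁻¹
Height gradient: |∂Z/∂n| = 30 m / 447000 m = 6.71×10⁻⁵
On a pressure surface, geostrophic balance gives V_g = (g/f)|∂Z/∂n|:
V_g = 9.81 × 6.71×10⁻⁵ / 1.24×10⁻⁴ = 5.32 m/s
Converting: 5.32 m/s × 1.944 = 10.4 knots

10.4 knots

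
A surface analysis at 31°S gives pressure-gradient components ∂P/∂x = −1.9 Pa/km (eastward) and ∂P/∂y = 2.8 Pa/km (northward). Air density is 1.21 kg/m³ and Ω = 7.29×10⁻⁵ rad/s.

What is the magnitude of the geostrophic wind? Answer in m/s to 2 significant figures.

Coriolis parameter at 31°S:
f = 2Ω sin φ = 2 × 7.29×10⁻⁵ × sin 31° = 7.51×10⁻⁵ s⁻¹
In the Southern Hemisphere f is negative: f = −7.51×10⁻⁵ s⁻¹.
Component geostrophic relations (x east, y north):
u_g = −(1/(fρ)) ∂P/∂y,  v_g = (1/(fρ)) ∂P/∂x
u_g = −(2.8×10⁻³)/(−7.51×10⁻⁵ × 1.21) = 30.8 m/s;  v_g = (−1.9×10⁻³)/(−7.51×10⁻⁵ × 1.21) = 20.9 m/s
|V_g| = √(u_g² + v_g²) = 37.2 m/s

37 m/s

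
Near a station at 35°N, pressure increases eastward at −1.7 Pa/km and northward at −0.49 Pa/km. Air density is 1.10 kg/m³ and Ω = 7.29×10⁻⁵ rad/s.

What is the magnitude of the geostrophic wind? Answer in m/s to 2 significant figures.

Coriolis parameter at 35°N:
f = 2Ω sin φ = 2 × 7.29×10⁻⁵ × sin 35° = 8.36×10⁻⁵ s⁻¹
Component geostrophic relations (x east, y north):
u_g = −(1/(fρ)) ∂P/∂y,  v_g = (1/(fρ)) ∂P/∂x
u_g = −(−0.49×10⁻³)/(8.36×10⁻⁵ × 1.10) = 5.33 m/s;  v_g = (−1.7×10⁻³)/(8.36×10⁻⁵ × 1.10) = −18.5 m/s
|V_g| = √(u_g² + v_g²) = 19.2 m/s

19 m/s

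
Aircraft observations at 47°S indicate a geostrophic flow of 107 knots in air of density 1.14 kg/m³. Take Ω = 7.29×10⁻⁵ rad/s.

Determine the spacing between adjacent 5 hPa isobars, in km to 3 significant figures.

74.7 km

Coriolis parameter at 47°S:
f = 2Ω sin φ = 2 × 7.29×10⁻⁵ × sin 47° = 1.07×10⁻⁴ s⁻¹
Wind speed in SI: 107 knots = 55.0 m/s
Geostrophic balance rearranged: |∂P/∂n| = f ρ V_g
|∂P/∂n| = 1.07×10⁻⁴ × 1.14 × 55.0 = 6.69×10⁻³ Pa/m
Isobar spacing: Δn = ΔP/|∂P/∂n| = 500 Pa / 6.69×10⁻³ Pa/m = 74724 m ≈ 74.7 km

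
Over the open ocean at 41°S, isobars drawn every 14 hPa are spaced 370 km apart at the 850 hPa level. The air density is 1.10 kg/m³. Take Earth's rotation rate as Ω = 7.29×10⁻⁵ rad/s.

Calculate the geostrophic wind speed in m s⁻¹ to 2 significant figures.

Coriolis parameter at 41°S:
f = 2Ω sin φ = 2 × 7.29×10⁻⁵ × sin 41° = 9.57×10⁻⁵ s⁻¹
Pressure gradient: |∂P/∂n| = 1400 Pa / 370000 m = 3.78×10⁻³ Pa/m
Geostrophic balance (pressure-gradient force = Coriolis force):
V_g = (1/(fρ)) |∂P/∂n| = 3.78×10⁻³ / (9.57×10⁻⁵ × 1.10) = 36.0 m/s

36 m s⁻¹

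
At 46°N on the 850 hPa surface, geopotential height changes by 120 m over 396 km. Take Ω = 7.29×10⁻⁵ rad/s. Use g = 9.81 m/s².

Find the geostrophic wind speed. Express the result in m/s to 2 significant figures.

Coriolis parameter at 46°N:
f = 2Ω sin φ = 2 × 7.29×10⁻⁵ × sin 46° = 1.05×10⁻⁴ s⁻¹
Height gradient: |∂Z/∂n| = 120 m / 396000 m = 3.03×10⁻⁴
On a pressure surface, geostrophic balance gives V_g = (g/f)|∂Z/∂n|:
V_g = 9.81 × 3.03×10⁻⁴ / 1.05×10⁻⁴ = 28.3 m/s

28 m/s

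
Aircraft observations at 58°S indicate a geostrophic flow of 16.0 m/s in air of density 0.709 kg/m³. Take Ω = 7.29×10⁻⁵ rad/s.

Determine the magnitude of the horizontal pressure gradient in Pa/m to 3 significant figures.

1.40×10⁻³ Pa/m

Coriolis parameter at 58°S:
f = 2Ω sin φ = 2 × 7.29×10⁻⁵ × sin 58° = 1.24×10⁻⁴ s⁻¹
Geostrophic balance rearranged: |∂P/∂n| = f ρ V_g
|∂P/∂n| = 1.24×10⁻⁴ × 0.709 × 16.0 = 1.40×10⁻³ Pa/m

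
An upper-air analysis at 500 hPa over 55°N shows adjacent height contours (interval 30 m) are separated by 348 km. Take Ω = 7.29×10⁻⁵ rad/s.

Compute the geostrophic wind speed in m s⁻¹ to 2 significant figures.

Coriolis parameter at 55°N:
f = 2Ω sin φ = 2 × 7.29×10⁻⁵ × sin 55° = 1.19×10⁻⁴ s⁻¹
Height gradient: |∂Z/∂n| = 30 m / 348000 m = 8.62×10⁻⁵
On a pressure surface, geostrophic balance gives V_g = (g/f)|∂Z/∂n|:
V_g = 9.81 × 8.62×10⁻⁵ / 1.19×10⁻⁴ = 7.08 m/s

7.1 m s⁻¹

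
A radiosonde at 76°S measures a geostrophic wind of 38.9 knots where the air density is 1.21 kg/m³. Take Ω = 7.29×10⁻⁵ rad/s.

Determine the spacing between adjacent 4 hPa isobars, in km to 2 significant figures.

120 km

Coriolis parameter at 76°S:
f = 2Ω sin φ = 2 × 7.29×10⁻⁵ × sin 76° = 1.41×10⁻⁴ s⁻¹
Wind speed in SI: 38.9 knots = 20.0 m/s
Geostrophic balance rearranged: |∂P/∂n| = f ρ V_g
|∂P/∂n| = 1.41×10⁻⁴ × 1.21 × 20.0 = 3.43×10⁻³ Pa/m
Isobar spacing: Δn = ΔP/|∂P/∂n| = 400 Pa / 3.43×10⁻³ Pa/m = 116768 m ≈ 120 km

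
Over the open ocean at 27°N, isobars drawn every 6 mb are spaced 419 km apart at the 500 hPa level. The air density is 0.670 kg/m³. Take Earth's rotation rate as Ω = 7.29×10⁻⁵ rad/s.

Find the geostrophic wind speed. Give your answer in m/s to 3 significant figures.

32.3 m/s

Coriolis parameter at 27°N:
f = 2Ω sin φ = 2 × 7.29×10⁻⁵ × sin 27° = 6.62×10⁻⁵ s⁻¹
Pressure gradient: |∂P/∂n| = 600 Pa / 419000 m = 1.43×10⁻³ Pa/m
Geostrophic balance (pressure-gradient force = Coriolis force):
V_g = (1/(fρ)) |∂P/∂n| = 1.43×10⁻³ / (6.62×10⁻⁵ × 0.670) = 32.3 m/s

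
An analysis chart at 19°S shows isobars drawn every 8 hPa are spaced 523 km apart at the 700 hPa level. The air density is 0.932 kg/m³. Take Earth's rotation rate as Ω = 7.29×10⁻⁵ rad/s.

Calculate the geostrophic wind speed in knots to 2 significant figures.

67 knots

Coriolis parameter at 19°S:
f = 2Ω sin φ = 2 × 7.29×10⁻⁵ × sin 19° = 4.75×10⁻⁵ s⁻¹
Pressure gradient: |∂P/∂n| = 800 Pa / 523000 m = 1.53×10⁻³ Pa/m
Geostrophic balance (pressure-gradient force = Coriolis force):
V_g = (1/(fρ)) |∂P/∂n| = 1.53×10⁻³ / (4.75×10⁻⁵ × 0.932) = 34.6 m/s
Converting: 34.6 m/s × 1.944 = 67 knots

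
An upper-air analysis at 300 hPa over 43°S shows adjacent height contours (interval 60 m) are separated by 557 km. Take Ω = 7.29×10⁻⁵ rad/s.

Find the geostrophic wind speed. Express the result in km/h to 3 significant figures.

38.3 km/h

Coriolis parameter at 43°S:
f = 2Ω sin φ = 2 × 7.29×10⁻⁵ × sin 43° = 9.94×10⁻⁵ s⁻¹
Height gradient: |∂Z/∂n| = 60 m / 557000 m = 1.08×10⁻⁴
On a pressure surface, geostrophic balance gives V_g = (g/f)|∂Z/∂n|:
V_g = 9.81 × 1.08×10⁻⁴ / 9.94×10⁻⁵ = 10.6 m/s
Converting: 10.6 m/s × 3.6 = 38.3 km/h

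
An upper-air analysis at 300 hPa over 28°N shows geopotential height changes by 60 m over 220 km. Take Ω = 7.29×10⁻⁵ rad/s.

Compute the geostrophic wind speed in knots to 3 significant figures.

76.0 knots

Coriolis parameter at 28°N:
f = 2Ω sin φ = 2 × 7.29×10⁻⁵ × sin 28° = 6.84×10⁻⁵ s⁻¹
Height gradient: |∂Z/∂n| = 60 m / 220000 m = 2.73×10⁻⁴
On a pressure surface, geostrophic balance gives V_g = (g/f)|∂Z/∂n|:
V_g = 9.81 × 2.73×10⁻⁴ / 6.84×10⁻⁵ = 39.1 m/s
Converting: 39.1 m/s × 1.944 = 76.0 knots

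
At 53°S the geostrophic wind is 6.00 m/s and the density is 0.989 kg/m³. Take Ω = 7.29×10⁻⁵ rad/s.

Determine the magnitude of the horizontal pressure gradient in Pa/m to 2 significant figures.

6.9×10⁻⁴ Pa/m

Coriolis parameter at 53°S:
f = 2Ω sin φ = 2 × 7.29×10⁻⁵ × sin 53° = 1.16×10⁻⁴ s⁻¹
Geostrophic balance rearranged: |∂P/∂n| = f ρ V_g
|∂P/∂n| = 1.16×10⁻⁴ × 0.989 × 6.00 = 6.91×10⁻⁴ Pa/m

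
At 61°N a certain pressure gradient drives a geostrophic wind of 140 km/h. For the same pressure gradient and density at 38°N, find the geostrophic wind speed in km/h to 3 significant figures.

199 km/h

With the same pressure gradient and density, V_g ∝ 1/f ∝ 1/sin φ.
V₂ = V₁ · sin φ₁ / sin φ₂ = 140 × sin 61° / sin 38°
V₂ = 140 × 0.8746/0.6157 = 199 km/h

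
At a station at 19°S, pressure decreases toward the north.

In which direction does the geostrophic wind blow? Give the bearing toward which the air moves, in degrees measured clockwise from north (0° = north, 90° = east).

270°

The pressure-gradient force points toward the north (bearing 000°).
Geostrophic balance: in the Southern Hemisphere the Coriolis force deflects motion to the left, so the geostrophic wind blows 90° to the left of the pressure-gradient force (low pressure on the right).
Rotating 000° by 90° counterclockwise gives 270° — the wind blows toward the west.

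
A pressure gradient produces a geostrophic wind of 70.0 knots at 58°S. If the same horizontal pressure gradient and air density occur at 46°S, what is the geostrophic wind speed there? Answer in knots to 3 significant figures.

With the same pressure gradient and density, V_g ∝ 1/f ∝ 1/sin φ.
V₂ = V₁ · sin φ₁ / sin φ₂ = 70.0 × sin 58° / sin 46°
V₂ = 70.0 × 0.8480/0.7193 = 82.5 knots

82.5 knots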